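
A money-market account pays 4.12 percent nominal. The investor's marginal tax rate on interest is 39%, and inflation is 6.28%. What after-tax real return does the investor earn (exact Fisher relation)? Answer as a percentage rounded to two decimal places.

After-tax nominal return = 4.12% × (1 − 0.39) = 2.5132%.
1 + r = 1.025132 / 1.06280 = 0.964558
After-tax real rate = 0.964558 − 1 → -3.54%.

-3.54%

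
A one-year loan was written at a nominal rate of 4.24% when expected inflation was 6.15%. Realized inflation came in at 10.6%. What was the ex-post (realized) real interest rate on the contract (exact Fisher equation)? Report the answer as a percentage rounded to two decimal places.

-5.75%

Ex-post: (1 + 0.0424)/(1 + 0.1060) − 1 = -5.7505%
So the realized real rate is -5.75%.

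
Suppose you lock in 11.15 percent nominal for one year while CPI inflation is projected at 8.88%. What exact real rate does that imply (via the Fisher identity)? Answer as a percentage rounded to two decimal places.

2.08%

1 + r = 1.11150 / 1.08880 = 1.020849
r = 1.020849 − 1 = 2.0849%, i.e. 2.08%.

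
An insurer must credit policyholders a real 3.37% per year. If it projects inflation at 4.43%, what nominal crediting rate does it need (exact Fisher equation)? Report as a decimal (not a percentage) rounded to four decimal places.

(1 + i) = (1 + r)(1 + π) = 1.03370 × 1.04430 = 1.07949291
i = 1.07949291 − 1, so the required nominal rate is 0.0795.

0.0795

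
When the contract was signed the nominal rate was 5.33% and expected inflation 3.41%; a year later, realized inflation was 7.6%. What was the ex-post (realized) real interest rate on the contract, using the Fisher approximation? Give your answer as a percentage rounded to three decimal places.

Ex-post: 5.33% − 7.6% = -2.270%
So the realized real rate is -2.270%.

-2.270%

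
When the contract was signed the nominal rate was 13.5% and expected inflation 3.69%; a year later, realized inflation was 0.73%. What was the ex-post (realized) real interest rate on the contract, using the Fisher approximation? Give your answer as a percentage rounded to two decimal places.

12.77%

Ex-post: 13.5% − 0.73% = 12.770%
So the realized real rate is 12.77%.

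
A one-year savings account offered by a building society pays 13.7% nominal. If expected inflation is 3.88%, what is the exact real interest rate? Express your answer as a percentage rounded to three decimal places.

9.453%

By the Fisher identity, 1 + r = (1 + i)/(1 + π).
1 + r = 1.13700 / 1.03880 = 1.094532
r = 1.094532 − 1 = 9.4532%, i.e. 9.453%.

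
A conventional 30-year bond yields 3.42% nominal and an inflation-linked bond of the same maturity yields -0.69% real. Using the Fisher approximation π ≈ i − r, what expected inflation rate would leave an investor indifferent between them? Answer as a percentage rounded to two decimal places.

π ≈ i − r = 3.42% − (-0.69%) → 4.11%.

4.11%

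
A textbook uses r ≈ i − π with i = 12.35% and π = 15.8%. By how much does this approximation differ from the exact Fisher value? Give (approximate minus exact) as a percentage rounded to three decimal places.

Approximate: r ≈ 12.350% − 15.800% = -3.4500%
Exact: (1 + 0.1235)/(1 + 0.1580) − 1 = -2.9793%
Error = -3.4500% − (-2.9793%) = -0.4707% → -0.471%.

-0.471%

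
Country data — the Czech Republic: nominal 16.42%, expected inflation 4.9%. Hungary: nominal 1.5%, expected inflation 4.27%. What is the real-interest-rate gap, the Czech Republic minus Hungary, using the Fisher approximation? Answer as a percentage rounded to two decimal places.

The Czech Republic: 16.42% − 4.9% = 11.520%
Hungary: 1.5% − 4.27% = -2.770%
Differential = 14.290% → 14.29%.

14.29%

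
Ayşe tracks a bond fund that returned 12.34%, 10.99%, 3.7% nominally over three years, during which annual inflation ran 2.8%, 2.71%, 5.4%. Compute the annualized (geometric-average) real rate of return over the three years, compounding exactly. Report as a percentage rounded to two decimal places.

Compound the nominal returns: 1.1234 × 1.1099 × 1.0370 = 1.29299554.
Compound inflation: 1.0280 × 1.0271 × 1.0540 = 1.11287518.
Deflate: 1.29299554 / 1.11287518 = 1.16185137.
Annualized real rate = 1.16185137^(1/3) − 1 = 5.1276% → 5.13%.

5.13%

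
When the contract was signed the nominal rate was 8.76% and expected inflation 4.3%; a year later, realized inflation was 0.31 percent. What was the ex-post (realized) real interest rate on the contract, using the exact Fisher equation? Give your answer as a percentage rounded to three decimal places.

Ex-post: (1 + 0.0876)/(1 + 0.0031) − 1 = 8.4239%
So the realized real rate is 8.424%.

8.424%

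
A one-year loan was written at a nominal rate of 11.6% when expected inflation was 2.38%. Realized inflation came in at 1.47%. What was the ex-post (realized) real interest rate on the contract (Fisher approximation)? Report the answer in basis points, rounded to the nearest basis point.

1013 basis points

Ex-post: 11.6% − 1.47% = 10.130%
So the realized real rate is 1013 basis points.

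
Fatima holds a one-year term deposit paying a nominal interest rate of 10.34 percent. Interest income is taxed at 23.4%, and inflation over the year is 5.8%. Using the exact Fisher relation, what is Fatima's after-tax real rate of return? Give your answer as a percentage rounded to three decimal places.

2.004%

After-tax nominal return = 10.34% × (1 − 0.234) = 7.92044%.
1 + r = 1.0792044 / 1.05800 = 1.020042
After-tax real rate = 1.020042 − 1 → 2.004%.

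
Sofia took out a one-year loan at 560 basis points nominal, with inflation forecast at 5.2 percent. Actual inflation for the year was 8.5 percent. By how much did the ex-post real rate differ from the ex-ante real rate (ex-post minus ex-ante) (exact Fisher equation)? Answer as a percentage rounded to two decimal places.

-3.05%

Ex-ante: (1 + 0.0560)/(1 + 0.0520) − 1 = 0.3802%
Ex-post: (1 + 0.0560)/(1 + 0.0850) − 1 = -2.6728%
Difference (ex-post − ex-ante) = -3.0530% → -3.05%.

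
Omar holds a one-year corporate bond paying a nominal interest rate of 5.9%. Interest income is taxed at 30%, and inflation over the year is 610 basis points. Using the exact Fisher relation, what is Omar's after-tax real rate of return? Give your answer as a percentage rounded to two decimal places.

After-tax nominal return = 5.9% × (1 − 0.3) = 4.1300%.
1 + r = 1.04130 / 1.06100 = 0.981433
After-tax real rate = 0.981433 − 1 → -1.86%.

-1.86%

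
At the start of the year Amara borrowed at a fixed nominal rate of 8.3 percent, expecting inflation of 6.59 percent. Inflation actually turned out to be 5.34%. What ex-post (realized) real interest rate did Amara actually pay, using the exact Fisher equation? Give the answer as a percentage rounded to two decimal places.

Ex-post: (1 + 0.0830)/(1 + 0.0534) − 1 = 2.8099%
So the realized real rate is 2.81%.

2.81%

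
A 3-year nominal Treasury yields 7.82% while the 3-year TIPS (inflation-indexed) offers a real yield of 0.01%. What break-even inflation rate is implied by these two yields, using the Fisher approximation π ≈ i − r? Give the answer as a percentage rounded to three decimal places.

π ≈ i − r = 7.82% − 0.01% → 7.810%.

7.810%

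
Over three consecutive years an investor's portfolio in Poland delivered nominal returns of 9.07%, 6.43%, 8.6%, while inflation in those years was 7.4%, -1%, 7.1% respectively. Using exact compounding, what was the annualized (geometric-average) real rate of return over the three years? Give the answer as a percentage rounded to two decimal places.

3.45%

Compound the nominal returns: 1.0907 × 1.0643 × 1.0860 = 1.26066356.
Compound inflation: 1.0740 × 0.9900 × 1.0710 = 1.13875146.
Deflate: 1.26066356 / 1.13875146 = 1.10705769.
Annualized real rate = 1.10705769^(1/3) − 1 = 3.4483% → 3.45%.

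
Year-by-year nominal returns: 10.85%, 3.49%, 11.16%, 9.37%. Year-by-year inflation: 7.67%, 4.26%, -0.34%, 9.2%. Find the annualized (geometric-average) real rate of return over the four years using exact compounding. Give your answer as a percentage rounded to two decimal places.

3.37%

Nominal growth factor = 1.1085 × 1.0349 × 1.1116 × 1.0937 = 1.39470011
Price-level growth factor = 1.0767 × 1.0426 × 0.9966 × 1.0920 = 1.22167575
Real growth factor = 1.39470011 / 1.22167575 = 1.14162870
Annualized real rate = 1.14162870^(1/4) − 1 = 3.3668% → 3.37%.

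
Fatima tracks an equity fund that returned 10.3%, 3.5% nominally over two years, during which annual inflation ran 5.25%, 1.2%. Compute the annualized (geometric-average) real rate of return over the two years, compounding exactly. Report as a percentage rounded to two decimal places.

Compound the nominal returns: 1.1030 × 1.0350 = 1.14160500.
Compound inflation: 1.0525 × 1.0120 = 1.06513000.
Deflate: 1.14160500 / 1.06513000 = 1.07179875.
Annualized real rate = 1.07179875^(1/2) − 1 = 3.5277% → 3.53%.

3.53%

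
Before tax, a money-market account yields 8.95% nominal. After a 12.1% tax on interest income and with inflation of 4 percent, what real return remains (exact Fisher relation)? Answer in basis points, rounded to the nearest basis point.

372 basis points

After-tax nominal return = 8.95% × (1 − 0.121) = 7.86705%.
1 + r = 1.0786705 / 1.04000 = 1.037183
After-tax real rate = 1.037183 − 1 → 372 basis points.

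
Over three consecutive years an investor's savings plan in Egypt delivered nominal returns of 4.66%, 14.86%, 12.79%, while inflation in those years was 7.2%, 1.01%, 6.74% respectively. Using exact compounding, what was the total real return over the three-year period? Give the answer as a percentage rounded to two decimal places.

17.31%

Nominal growth factor = 1.0466 × 1.1486 × 1.1279 = 1.355877
Price-level growth factor = 1.0720 × 1.0101 × 1.0674 = 1.155810
Real growth factor = 1.355877 / 1.155810 = 1.173097
Total real return = 1.173097 − 1 → 17.31%.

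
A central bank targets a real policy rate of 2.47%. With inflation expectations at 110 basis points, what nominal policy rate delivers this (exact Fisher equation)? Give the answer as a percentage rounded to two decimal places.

(1 + i) = (1 + r)(1 + π) = 1.02470 × 1.01100 = 1.0359717
i = 1.0359717 − 1, so the required nominal rate is 3.60%.

3.60%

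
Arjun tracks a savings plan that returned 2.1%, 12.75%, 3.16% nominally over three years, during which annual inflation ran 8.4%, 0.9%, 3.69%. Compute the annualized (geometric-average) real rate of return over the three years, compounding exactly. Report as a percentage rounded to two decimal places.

1.55%

Nominal growth factor = 1.0210 × 1.1275 × 1.0316 = 1.18755471
Price-level growth factor = 1.0840 × 1.0090 × 1.0369 = 1.13411560
Real growth factor = 1.18755471 / 1.13411560 = 1.04711963
Annualized real rate = 1.04711963^(1/3) − 1 = 1.5466% → 1.55%.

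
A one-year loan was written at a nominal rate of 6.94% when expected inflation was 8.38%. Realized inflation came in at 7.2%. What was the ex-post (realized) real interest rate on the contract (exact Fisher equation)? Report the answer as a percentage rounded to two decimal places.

Ex-post: (1 + 0.0694)/(1 + 0.0720) − 1 = -0.2425%
So the realized real rate is -0.24%.

-0.24%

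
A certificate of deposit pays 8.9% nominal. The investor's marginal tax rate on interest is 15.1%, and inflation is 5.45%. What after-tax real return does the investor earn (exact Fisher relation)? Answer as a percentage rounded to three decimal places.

After-tax nominal return = 8.9% × (1 − 0.151) = 7.5561%.
1 + r = 1.075561 / 1.05450 = 1.019972
After-tax real rate = 1.019972 − 1 → 1.997%.

1.997%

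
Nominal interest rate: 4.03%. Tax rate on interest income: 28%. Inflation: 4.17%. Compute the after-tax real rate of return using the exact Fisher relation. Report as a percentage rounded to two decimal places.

After-tax nominal return = 4.03% × (1 − 0.28) = 2.9016%.
1 + r = 1.029016 / 1.04170 = 0.987824
After-tax real rate = 0.987824 − 1 → -1.22%.

-1.22%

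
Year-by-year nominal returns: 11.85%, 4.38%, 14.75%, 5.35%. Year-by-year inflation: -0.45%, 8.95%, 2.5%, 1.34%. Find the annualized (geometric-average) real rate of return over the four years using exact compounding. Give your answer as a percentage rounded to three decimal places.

Compound the nominal returns: 1.1185 × 1.0438 × 1.1475 × 1.0535 = 1.41136881.
Compound inflation: 0.9955 × 1.0895 × 1.0250 × 1.0134 = 1.12660912.
Deflate: 1.41136881 / 1.12660912 = 1.25275819.
Annualized real rate = 1.25275819^(1/4) − 1 = 5.7954% → 5.795%.

5.795%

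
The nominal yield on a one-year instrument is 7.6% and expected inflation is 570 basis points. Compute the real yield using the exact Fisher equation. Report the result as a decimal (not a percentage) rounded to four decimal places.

1 + r = 1.07600 / 1.05700 = 1.017975
r = 1.017975 − 1 = 1.7975%, i.e. 0.0180.

0.0180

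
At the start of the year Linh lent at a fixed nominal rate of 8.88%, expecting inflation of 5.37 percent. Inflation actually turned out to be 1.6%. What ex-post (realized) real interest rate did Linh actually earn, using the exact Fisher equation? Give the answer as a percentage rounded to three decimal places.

7.165%

Ex-post: (1 + 0.0888)/(1 + 0.0160) − 1 = 7.1654%
So the realized real rate is 7.165%.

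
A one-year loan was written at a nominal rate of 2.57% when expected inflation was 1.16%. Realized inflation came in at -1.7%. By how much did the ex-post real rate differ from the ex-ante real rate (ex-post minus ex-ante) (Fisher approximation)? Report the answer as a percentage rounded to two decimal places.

Ex-ante: 2.57% − 1.16% = 1.410%
Ex-post: 2.57% − (-1.7%) = 4.270%
Difference (ex-post − ex-ante) = 2.8600% → 2.86%.

2.86%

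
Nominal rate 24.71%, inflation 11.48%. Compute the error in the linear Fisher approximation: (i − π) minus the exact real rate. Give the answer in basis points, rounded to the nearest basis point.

Approximate: r ≈ 24.710% − 11.480% = 13.2300%
Exact: (1 + 0.2471)/(1 + 0.1148) − 1 = 11.8676%
Error = 13.2300% − 11.8676% = 1.3624% → 136 basis points.

136 basis points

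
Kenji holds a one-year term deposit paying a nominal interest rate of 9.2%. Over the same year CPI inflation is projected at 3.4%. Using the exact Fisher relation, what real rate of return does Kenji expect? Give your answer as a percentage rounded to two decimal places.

5.61%

By the Fisher relation, 1 + r = (1 + i)/(1 + π).
1 + r = 1.09200 / 1.03400 = 1.056093
r = 1.056093 − 1 = 5.6093%, i.e. 5.61%.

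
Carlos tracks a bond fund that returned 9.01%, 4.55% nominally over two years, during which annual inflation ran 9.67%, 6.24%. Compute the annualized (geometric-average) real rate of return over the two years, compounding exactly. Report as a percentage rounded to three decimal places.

Compound the nominal returns: 1.0901 × 1.0455 = 1.139699550.
Compound inflation: 1.0967 × 1.0624 = 1.165134080.
Deflate: 1.139699550 / 1.165134080 = 0.978170298.
Annualized real rate = 0.978170298^(1/2) − 1 = -1.09751% → -1.098%.

-1.098%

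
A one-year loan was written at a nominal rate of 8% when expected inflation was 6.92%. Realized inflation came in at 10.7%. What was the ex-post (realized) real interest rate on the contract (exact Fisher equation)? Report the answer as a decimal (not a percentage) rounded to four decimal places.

-0.0244

Ex-post: (1 + 0.0800)/(1 + 0.1070) − 1 = -2.4390%
So the realized real rate is -0.0244.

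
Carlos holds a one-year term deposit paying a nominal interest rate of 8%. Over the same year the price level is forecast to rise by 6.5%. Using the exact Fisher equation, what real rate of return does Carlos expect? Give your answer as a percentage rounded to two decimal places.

1 + r = 1.08000 / 1.06500 = 1.014085
r = 1.014085 − 1 = 1.4085%, i.e. 1.41%.

1.41%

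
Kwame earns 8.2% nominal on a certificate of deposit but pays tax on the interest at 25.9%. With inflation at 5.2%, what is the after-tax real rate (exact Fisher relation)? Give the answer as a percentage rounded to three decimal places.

After-tax nominal return = 8.2% × (1 − 0.259) = 6.0762%.
1 + r = 1.060762 / 1.05200 = 1.008329
After-tax real rate = 1.008329 − 1 → 0.833%.

0.833%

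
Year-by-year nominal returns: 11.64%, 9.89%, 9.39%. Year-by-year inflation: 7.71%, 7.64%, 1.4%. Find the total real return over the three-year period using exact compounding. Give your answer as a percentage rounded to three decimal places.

14.153%

Nominal growth factor = 1.1164 × 1.0989 × 1.0939 = 1.342010
Price-level growth factor = 1.0771 × 1.0764 × 1.0140 = 1.175622
Real growth factor = 1.342010 / 1.175622 = 1.141532
Total real return = 1.141532 − 1 → 14.153%.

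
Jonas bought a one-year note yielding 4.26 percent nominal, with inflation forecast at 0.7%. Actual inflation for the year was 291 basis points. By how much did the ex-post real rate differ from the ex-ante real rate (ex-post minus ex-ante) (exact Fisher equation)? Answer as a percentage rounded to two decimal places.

-2.22%

Ex-ante: (1 + 0.0426)/(1 + 0.0070) − 1 = 3.5353%
Ex-post: (1 + 0.0426)/(1 + 0.0291) − 1 = 1.3118%
Difference (ex-post − ex-ante) = -2.2234% → -2.22%.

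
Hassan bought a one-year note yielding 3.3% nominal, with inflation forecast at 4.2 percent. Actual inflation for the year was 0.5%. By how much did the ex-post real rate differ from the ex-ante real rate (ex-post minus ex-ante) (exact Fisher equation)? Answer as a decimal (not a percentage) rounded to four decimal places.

Ex-ante: (1 + 0.0330)/(1 + 0.0420) − 1 = -0.8637%
Ex-post: (1 + 0.0330)/(1 + 0.0050) − 1 = 2.7861%
Difference (ex-post − ex-ante) = 3.6498% → 0.0365.

0.0365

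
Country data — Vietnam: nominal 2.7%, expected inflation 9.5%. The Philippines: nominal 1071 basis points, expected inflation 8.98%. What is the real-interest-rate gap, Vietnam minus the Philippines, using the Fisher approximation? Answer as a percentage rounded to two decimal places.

-8.53%

Vietnam: 2.7% − 9.5% = -6.800%
The Philippines: 10.71% − 8.98% = 1.730%
Differential = -8.530% → -8.53%.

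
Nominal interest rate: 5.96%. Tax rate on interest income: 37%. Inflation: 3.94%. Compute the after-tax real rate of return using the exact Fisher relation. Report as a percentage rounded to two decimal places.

-0.18%

After-tax nominal return = 5.96% × (1 − 0.37) = 3.7548%.
1 + r = 1.037548 / 1.03940 = 0.998218
After-tax real rate = 0.998218 − 1 → -0.18%.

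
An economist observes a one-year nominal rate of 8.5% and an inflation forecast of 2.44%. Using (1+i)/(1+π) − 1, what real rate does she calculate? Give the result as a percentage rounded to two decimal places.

By the Fisher identity, 1 + r = (1 + i)/(1 + π).
1 + r = 1.08500 / 1.02440 = 1.059157
r = 1.059157 − 1 = 5.9157%, i.e. 5.92%.

5.92%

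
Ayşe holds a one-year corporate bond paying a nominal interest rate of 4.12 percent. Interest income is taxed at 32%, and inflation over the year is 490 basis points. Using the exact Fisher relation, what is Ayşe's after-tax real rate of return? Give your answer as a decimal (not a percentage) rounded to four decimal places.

-0.0200

After-tax nominal return = 4.12% × (1 − 0.32) = 2.8016%.
1 + r = 1.028016 / 1.04900 = 0.979996
After-tax real rate = 0.979996 − 1 → -0.0200.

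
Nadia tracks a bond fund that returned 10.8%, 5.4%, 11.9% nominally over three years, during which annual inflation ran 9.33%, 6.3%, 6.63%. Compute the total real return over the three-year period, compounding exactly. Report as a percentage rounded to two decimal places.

5.45%

Compound the nominal returns: 1.1080 × 1.0540 × 1.1190 = 1.306804.
Compound inflation: 1.0933 × 1.0630 × 1.0663 = 1.239230.
Deflate: 1.306804 / 1.239230 = 1.054529.
Total real return = 1.054529 − 1 → 5.45%.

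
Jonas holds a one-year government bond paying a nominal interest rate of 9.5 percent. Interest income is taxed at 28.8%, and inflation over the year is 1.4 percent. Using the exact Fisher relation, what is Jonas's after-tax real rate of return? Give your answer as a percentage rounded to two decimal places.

After-tax nominal return = 9.5% × (1 − 0.288) = 6.7640%.
1 + r = 1.06764 / 1.01400 = 1.052899
After-tax real rate = 1.052899 − 1 → 5.29%.

5.29%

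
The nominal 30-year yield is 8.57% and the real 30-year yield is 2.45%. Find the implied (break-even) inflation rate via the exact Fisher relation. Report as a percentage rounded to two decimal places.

(1 + π) = (1 + i)/(1 + r) = 1.08570 / 1.02450 = 1.059736
Break-even inflation = 1.059736 − 1 → 5.97%.

5.97%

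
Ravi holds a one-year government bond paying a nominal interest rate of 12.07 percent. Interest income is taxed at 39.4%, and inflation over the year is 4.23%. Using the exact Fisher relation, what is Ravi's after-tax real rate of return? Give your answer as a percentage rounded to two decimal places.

2.96%

After-tax nominal return = 12.07% × (1 − 0.394) = 7.31442%.
1 + r = 1.0731442 / 1.04230 = 1.029592
After-tax real rate = 1.029592 − 1 → 2.96%.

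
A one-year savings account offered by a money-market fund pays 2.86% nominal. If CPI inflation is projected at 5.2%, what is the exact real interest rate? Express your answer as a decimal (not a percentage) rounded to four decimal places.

-0.0222

1 + r = 1.02860 / 1.05200 = 0.977757
r = 0.977757 − 1 = -2.2243%, i.e. -0.0222.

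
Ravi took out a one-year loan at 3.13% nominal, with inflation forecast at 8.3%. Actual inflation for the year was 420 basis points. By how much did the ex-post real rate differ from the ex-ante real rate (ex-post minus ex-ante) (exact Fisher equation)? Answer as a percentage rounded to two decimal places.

Ex-ante: (1 + 0.0313)/(1 + 0.0830) − 1 = -4.7738%
Ex-post: (1 + 0.0313)/(1 + 0.0420) − 1 = -1.0269%
Difference (ex-post − ex-ante) = 3.7469% → 3.75%.

3.75%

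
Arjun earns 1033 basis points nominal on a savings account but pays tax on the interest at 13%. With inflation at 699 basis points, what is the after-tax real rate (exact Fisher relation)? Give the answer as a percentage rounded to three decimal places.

After-tax nominal return = 10.33% × (1 − 0.13) = 8.9871%.
1 + r = 1.089871 / 1.06990 = 1.018666
After-tax real rate = 1.018666 − 1 → 1.867%.

1.867%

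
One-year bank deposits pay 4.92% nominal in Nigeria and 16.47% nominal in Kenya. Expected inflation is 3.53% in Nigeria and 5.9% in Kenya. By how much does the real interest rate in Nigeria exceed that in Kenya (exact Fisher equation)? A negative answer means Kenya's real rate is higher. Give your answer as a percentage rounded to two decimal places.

Nigeria: (1 + 0.0492)/(1 + 0.0353) − 1 = 1.3426%
Kenya: (1 + 0.1647)/(1 + 0.0590) − 1 = 9.9811%
Differential = 1.3426% − 9.9811% = -8.6385% → -8.64%.

-8.64%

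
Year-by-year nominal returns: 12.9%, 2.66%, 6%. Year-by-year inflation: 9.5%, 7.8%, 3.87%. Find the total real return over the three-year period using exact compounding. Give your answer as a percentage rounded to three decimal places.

Compound the nominal returns: 1.1290 × 1.0266 × 1.0600 = 1.228573.
Compound inflation: 1.0950 × 1.0780 × 1.0387 = 1.226092.
Deflate: 1.228573 / 1.226092 = 1.002024.
Total real return = 1.002024 − 1 → 0.202%.

0.202%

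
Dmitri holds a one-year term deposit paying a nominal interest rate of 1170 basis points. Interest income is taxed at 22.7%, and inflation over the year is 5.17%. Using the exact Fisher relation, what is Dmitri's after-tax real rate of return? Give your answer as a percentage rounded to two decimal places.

3.68%

After-tax nominal return = 11.7% × (1 − 0.227) = 9.0441%.
1 + r = 1.090441 / 1.05170 = 1.036837
After-tax real rate = 1.036837 − 1 → 3.68%.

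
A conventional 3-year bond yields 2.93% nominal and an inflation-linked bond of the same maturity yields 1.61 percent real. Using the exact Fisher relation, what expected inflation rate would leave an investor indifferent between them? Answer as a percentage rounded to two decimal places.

(1 + π) = (1 + i)/(1 + r) = 1.02930 / 1.01610 = 1.012991
Break-even inflation = 1.012991 − 1 → 1.30%.

1.30%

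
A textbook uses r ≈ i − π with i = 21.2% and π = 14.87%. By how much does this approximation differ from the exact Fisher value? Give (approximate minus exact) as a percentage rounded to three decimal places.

0.819%

Approximate: r ≈ 21.200% − 14.870% = 6.3300%
Exact: (1 + 0.2120)/(1 + 0.1487) − 1 = 5.5106%
Error = 6.3300% − 5.5106% = 0.8194% → 0.819%.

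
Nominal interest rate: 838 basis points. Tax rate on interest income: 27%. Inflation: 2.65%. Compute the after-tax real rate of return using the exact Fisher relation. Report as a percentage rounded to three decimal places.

After-tax nominal return = 8.38% × (1 − 0.27) = 6.1174%.
1 + r = 1.061174 / 1.02650 = 1.033779
After-tax real rate = 1.033779 − 1 → 3.378%.

3.378%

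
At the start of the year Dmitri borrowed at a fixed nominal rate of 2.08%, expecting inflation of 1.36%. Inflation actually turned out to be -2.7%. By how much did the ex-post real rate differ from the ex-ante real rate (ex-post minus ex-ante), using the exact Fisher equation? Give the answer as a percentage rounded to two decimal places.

Ex-ante: (1 + 0.0208)/(1 + 0.0136) − 1 = 0.7103%
Ex-post: (1 + 0.0208)/(1 − 0.0270) − 1 = 4.9126%
Difference (ex-post − ex-ante) = 4.2023% → 4.20%.

4.20%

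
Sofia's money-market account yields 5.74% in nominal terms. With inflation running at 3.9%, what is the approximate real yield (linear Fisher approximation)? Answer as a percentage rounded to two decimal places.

1.84%

r ≈ i − π = 5.74% − 3.9% = 1.84%.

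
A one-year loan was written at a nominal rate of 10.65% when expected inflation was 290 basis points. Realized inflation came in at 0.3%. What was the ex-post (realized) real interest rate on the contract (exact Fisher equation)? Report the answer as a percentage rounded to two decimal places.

10.32%

Ex-post: (1 + 0.1065)/(1 + 0.0030) − 1 = 10.3190%
So the realized real rate is 10.32%.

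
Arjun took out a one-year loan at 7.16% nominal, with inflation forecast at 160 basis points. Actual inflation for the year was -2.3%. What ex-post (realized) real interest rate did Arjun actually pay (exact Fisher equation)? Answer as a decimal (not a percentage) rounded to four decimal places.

0.0968

Ex-post: (1 + 0.0716)/(1 − 0.0230) − 1 = 9.6827%
So the realized real rate is 0.0968.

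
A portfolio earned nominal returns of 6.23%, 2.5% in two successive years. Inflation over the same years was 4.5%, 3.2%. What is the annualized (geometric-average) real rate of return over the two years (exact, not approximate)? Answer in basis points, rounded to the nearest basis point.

48 basis points

Compound the nominal returns: 1.0623 × 1.0250 = 1.08885750.
Compound inflation: 1.0450 × 1.0320 = 1.07844000.
Deflate: 1.08885750 / 1.07844000 = 1.00965979.
Annualized real rate = 1.00965979^(1/2) − 1 = 0.4818% → 48 basis points.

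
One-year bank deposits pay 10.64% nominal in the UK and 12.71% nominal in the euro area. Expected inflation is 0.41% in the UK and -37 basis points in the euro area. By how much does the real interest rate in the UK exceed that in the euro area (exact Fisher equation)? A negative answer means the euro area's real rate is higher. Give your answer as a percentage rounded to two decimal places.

The UK: (1 + 0.1064)/(1 + 0.0041) − 1 = 10.1882%
The euro area: (1 + 0.1271)/(1 − 0.0037) − 1 = 13.1286%
Differential = 10.1882% − 13.1286% = -2.9403% → -2.94%.

-2.94%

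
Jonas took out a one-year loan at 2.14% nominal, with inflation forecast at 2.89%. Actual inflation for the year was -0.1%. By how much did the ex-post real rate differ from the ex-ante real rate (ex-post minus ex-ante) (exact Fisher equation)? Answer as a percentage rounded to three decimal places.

2.971%

Ex-ante: (1 + 0.0214)/(1 + 0.0289) − 1 = -0.7289%
Ex-post: (1 + 0.0214)/(1 − 0.0010) − 1 = 2.2422%
Difference (ex-post − ex-ante) = 2.9712% → 2.971%.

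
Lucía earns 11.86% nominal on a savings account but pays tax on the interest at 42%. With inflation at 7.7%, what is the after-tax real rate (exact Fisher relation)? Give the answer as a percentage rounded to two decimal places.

-0.76%

After-tax nominal return = 11.86% × (1 − 0.42) = 6.8788%.
1 + r = 1.068788 / 1.07700 = 0.992375
After-tax real rate = 0.992375 − 1 → -0.76%.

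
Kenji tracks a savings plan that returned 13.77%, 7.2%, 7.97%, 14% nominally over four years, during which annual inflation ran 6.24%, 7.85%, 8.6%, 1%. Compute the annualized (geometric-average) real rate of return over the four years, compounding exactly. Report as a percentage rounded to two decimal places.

4.54%

Nominal growth factor = 1.1377 × 1.0720 × 1.0797 × 1.1400 = 1.50117214
Price-level growth factor = 1.0624 × 1.0785 × 1.0860 × 1.0100 = 1.25678043
Real growth factor = 1.50117214 / 1.25678043 = 1.19445856
Annualized real rate = 1.19445856^(1/4) − 1 = 4.5425% → 4.54%.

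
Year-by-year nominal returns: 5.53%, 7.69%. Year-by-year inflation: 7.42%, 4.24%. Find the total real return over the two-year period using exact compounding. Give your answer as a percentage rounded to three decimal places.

1.492%

Nominal growth factor = 1.0553 × 1.0769 = 1.136453
Price-level growth factor = 1.0742 × 1.0424 = 1.119746
Real growth factor = 1.136453 / 1.119746 = 1.014920
Total real return = 1.014920 − 1 → 1.492%.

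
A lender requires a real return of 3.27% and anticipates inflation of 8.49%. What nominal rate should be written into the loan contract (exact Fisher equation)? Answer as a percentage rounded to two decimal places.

(1 + i) = (1 + r)(1 + π) = 1.03270 × 1.08490 = 1.12037623
i = 1.12037623 − 1, so the required nominal rate is 12.04%.

12.04%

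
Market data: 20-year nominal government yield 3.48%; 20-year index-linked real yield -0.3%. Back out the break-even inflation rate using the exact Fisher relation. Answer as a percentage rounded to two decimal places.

3.79%

(1 + π) = (1 + i)/(1 + r) = 1.03480 / 0.99700 = 1.037914
Break-even inflation = 1.037914 − 1 → 3.79%.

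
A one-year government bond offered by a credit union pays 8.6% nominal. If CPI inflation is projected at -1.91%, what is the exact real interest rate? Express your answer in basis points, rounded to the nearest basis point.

1071 basis points

1 + r = 1.08600 / 0.98090 = 1.107146
r = 1.107146 − 1 = 10.7146%, i.e. 1071 basis points.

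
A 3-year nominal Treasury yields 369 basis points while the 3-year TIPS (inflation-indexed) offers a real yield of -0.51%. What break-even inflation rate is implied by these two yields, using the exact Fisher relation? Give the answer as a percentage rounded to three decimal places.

(1 + π) = (1 + i)/(1 + r) = 1.03690 / 0.99490 = 1.0422153
Break-even inflation = 1.0422153 − 1 → 4.222%.

4.222%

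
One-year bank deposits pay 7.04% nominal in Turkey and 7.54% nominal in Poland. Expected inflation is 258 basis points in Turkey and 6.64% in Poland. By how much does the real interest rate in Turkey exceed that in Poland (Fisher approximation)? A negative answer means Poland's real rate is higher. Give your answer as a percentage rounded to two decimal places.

Turkey: 7.04% − 2.58% = 4.460%
Poland: 7.54% − 6.64% = 0.900%
Differential = 3.560% → 3.56%.

3.56%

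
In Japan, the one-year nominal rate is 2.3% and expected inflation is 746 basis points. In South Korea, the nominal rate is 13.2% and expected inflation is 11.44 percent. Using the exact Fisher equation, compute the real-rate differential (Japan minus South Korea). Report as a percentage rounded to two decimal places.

Japan: (1 + 0.0230)/(1 + 0.0746) − 1 = -4.8018%
South Korea: (1 + 0.1320)/(1 + 0.1144) − 1 = 1.5793%
Differential = -4.8018% − 1.5793% = -6.3811% → -6.38%.

-6.38%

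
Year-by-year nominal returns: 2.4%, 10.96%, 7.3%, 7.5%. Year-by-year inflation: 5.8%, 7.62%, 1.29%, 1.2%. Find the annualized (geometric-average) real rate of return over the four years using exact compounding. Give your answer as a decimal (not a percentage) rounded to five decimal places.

0.02941

Nominal growth factor = 1.0240 × 1.1096 × 1.0730 × 1.0750 = 1.31061336
Price-level growth factor = 1.0580 × 1.0762 × 1.0129 × 1.0120 = 1.16714749
Real growth factor = 1.31061336 / 1.16714749 = 1.12292009
Annualized real rate = 1.12292009^(1/4) − 1 = 2.9407% → 0.02941.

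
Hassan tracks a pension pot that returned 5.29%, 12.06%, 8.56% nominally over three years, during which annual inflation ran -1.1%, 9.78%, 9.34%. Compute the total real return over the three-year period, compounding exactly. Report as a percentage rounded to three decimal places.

Nominal growth factor = 1.0529 × 1.1206 × 1.0856 = 1.280877
Price-level growth factor = 0.9890 × 1.0978 × 1.0934 = 1.187131
Real growth factor = 1.280877 / 1.187131 = 1.078969
Total real return = 1.078969 − 1 → 7.897%.

7.897%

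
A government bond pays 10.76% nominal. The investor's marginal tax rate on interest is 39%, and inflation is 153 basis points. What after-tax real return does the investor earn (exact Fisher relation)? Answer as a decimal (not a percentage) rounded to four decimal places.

After-tax nominal return = 10.76% × (1 − 0.39) = 6.5636%.
1 + r = 1.065636 / 1.01530 = 1.049577
After-tax real rate = 1.049577 − 1 → 0.0496.

0.0496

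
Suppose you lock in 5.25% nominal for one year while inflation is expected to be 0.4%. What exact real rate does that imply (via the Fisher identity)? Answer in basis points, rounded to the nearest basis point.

483 basis points

By the Fisher identity, 1 + r = (1 + i)/(1 + π).
1 + r = 1.05250 / 1.00400 = 1.048307
r = 1.048307 − 1 = 4.8307%, i.e. 483 basis points.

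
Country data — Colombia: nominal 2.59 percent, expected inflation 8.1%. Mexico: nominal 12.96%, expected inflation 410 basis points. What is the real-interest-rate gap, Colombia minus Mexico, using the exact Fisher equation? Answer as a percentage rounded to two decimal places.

-13.61%

Colombia: (1 + 0.0259)/(1 + 0.0810) − 1 = -5.0971%
Mexico: (1 + 0.1296)/(1 + 0.0410) − 1 = 8.5110%
Differential = -5.0971% − 8.5110% = -13.6082% → -13.61%.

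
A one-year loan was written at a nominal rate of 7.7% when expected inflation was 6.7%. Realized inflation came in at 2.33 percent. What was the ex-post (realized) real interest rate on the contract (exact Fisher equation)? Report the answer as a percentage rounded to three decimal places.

Ex-post: (1 + 0.0770)/(1 + 0.0233) − 1 = 5.2477%
So the realized real rate is 5.248%.

5.248%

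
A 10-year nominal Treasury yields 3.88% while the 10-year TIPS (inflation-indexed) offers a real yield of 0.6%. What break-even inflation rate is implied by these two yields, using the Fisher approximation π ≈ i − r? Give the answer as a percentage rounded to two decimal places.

3.28%

π ≈ i − r = 3.88% − 0.6% → 3.28%.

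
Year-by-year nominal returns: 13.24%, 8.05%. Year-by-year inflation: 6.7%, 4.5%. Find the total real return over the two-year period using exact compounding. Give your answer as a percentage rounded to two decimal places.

9.73%

Compound the nominal returns: 1.1324 × 1.0805 = 1.223558.
Compound inflation: 1.0670 × 1.0450 = 1.115015.
Deflate: 1.223558 / 1.115015 = 1.097347.
Total real return = 1.097347 − 1 → 9.73%.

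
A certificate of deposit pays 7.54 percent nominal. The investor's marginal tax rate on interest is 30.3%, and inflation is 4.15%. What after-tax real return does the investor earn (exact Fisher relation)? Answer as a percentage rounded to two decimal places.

After-tax nominal return = 7.54% × (1 − 0.303) = 5.25538%.
1 + r = 1.0525538 / 1.04150 = 1.010613
After-tax real rate = 1.010613 − 1 → 1.06%.

1.06%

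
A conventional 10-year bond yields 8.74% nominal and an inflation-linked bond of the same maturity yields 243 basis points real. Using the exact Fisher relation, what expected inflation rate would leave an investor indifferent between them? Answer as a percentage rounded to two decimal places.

6.16%

(1 + π) = (1 + i)/(1 + r) = 1.08740 / 1.02430 = 1.061603
Break-even inflation = 1.061603 − 1 → 6.16%.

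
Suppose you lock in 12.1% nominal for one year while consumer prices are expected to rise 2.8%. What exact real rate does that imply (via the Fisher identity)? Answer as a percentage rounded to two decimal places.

1 + r = 1.12100 / 1.02800 = 1.090467
r = 1.090467 − 1 = 9.0467%, i.e. 9.05%.

9.05%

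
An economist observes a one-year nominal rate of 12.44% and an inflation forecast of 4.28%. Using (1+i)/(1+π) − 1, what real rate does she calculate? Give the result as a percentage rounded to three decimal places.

1 + r = 1.12440 / 1.04280 = 1.078251
r = 1.078251 − 1 = 7.8251%, i.e. 7.825%.

7.825%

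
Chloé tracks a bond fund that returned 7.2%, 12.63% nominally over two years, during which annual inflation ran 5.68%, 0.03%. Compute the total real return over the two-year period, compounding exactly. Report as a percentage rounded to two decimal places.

14.22%

Nominal growth factor = 1.0720 × 1.1263 = 1.207394
Price-level growth factor = 1.0568 × 1.0003 = 1.057117
Real growth factor = 1.207394 / 1.057117 = 1.142157
Total real return = 1.142157 − 1 → 14.22%.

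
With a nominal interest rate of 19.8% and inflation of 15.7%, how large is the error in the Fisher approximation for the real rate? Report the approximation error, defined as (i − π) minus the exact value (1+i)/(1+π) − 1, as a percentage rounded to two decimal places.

0.56%

Approximate: r ≈ 19.800% − 15.700% = 4.1000%
Exact: (1 + 0.1980)/(1 + 0.1570) − 1 = 3.5436%
Error = 4.1000% − 3.5436% = 0.5564% → 0.56%.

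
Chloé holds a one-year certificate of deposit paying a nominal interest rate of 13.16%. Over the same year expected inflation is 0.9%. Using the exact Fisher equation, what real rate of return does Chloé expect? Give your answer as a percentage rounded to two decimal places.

12.15%

By the Fisher equation, 1 + r = (1 + i)/(1 + π).
1 + r = 1.13160 / 1.00900 = 1.121506
r = 1.121506 − 1 = 12.1506%, i.e. 12.15%.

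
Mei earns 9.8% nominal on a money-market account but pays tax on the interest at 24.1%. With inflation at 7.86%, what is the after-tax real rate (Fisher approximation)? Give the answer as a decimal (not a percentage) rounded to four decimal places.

After-tax nominal return = 9.8% × (1 − 0.241) = 7.4382%.
r ≈ 7.4382% − 7.86% → -0.0042.

-0.0042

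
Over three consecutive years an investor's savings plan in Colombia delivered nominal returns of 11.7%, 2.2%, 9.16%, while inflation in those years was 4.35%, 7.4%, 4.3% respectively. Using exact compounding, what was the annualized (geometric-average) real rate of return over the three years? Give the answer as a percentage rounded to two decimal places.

Compound the nominal returns: 1.1170 × 1.0220 × 1.0916 = 1.24614218.
Compound inflation: 1.0435 × 1.0740 × 1.0430 = 1.16890992.
Deflate: 1.24614218 / 1.16890992 = 1.06607204.
Annualized real rate = 1.06607204^(1/3) − 1 = 2.1556% → 2.16%.

2.16%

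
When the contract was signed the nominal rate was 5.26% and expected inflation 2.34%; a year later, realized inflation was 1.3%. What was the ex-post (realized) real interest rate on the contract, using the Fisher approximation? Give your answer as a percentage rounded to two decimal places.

3.96%

Ex-post: 5.26% − 1.3% = 3.960%
So the realized real rate is 3.96%.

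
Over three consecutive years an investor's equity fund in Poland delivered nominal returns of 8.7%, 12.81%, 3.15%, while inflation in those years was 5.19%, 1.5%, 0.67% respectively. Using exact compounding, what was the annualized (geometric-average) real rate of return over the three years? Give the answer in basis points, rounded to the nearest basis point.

Compound the nominal returns: 1.0870 × 1.1281 × 1.0315 = 1.26487141.
Compound inflation: 1.0519 × 1.0150 × 1.0067 = 1.07483195.
Deflate: 1.26487141 / 1.07483195 = 1.17680854.
Annualized real rate = 1.17680854^(1/3) − 1 = 5.5768% → 558 basis points.

558 basis points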